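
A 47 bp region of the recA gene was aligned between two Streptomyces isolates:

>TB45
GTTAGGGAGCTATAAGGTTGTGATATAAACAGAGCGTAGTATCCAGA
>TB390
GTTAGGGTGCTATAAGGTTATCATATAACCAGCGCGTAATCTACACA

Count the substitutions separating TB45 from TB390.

Differing sites — 8:A/T; 20:G/A; 22:G/C; 29:A/C; 33:A/C; 39:G/A; 41:A/C; 43:C/A; 46:G/C.
That gives 9 mismatches out of 47 aligned sites, so the Hamming distance is 9.

9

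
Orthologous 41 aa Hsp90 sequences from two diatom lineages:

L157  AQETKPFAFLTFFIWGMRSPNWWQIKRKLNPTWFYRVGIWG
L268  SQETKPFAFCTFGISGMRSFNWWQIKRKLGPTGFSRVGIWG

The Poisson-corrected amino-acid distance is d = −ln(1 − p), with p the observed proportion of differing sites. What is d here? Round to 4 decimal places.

0.2171

Differing sites — 1:A/S; 10:L/C; 13:F/G; 15:W/S; 20:P/F; 30:N/G; 33:W/G; 35:Y/S.
p = 8/41 = 0.195122.
d = −ln(1 − 0.195122) = −ln(0.804878) = 0.2171.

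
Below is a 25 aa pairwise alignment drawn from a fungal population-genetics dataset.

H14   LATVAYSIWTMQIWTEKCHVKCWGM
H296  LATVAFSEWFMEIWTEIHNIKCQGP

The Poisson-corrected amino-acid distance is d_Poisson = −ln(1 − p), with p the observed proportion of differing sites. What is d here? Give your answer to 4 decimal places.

Mismatches occur at site 6 (Y→F), site 8 (I→E), site 10 (T→F), site 12 (Q→E), site 17 (K→I), site 18 (C→H), site 19 (H→N), site 20 (V→I), site 23 (W→Q), site 25 (M→P).
p = 10/25 = 0.400000.
d = −ln(1 − 0.400000) = −ln(0.600000) = 0.5108.

0.5108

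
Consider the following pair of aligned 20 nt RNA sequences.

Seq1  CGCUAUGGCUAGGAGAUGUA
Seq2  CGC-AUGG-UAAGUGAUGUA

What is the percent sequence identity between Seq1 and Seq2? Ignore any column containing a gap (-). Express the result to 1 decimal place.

Excluding the 2 gap columns leaves 18 comparable sites.
Differing sites — 12:G/A; 14:A/U.
16 of the 18 comparable sites match, so the percent identity is 16/18 × 100 = 88.9%.

88.9%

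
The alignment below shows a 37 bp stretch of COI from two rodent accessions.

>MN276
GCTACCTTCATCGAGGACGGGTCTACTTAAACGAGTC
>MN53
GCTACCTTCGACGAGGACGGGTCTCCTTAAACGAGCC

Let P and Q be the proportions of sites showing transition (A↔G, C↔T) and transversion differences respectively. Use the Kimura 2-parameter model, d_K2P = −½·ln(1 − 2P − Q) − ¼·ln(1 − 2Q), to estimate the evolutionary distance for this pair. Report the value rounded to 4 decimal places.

0.1171

Mismatches occur at site 10 (A→G, transition), site 11 (T→A, transversion), site 25 (A→C, transversion), site 36 (T→C, transition).
Of the 4 differences, 2 transitions and 2 transversions over 37 sites: P = 2/37 = 0.054054, Q = 2/37 = 0.054054.
d = −0.5·ln(0.837838) − 0.25·ln(0.891892) = −0.5·(-0.176931) − 0.25·(-0.114410) = 0.1171.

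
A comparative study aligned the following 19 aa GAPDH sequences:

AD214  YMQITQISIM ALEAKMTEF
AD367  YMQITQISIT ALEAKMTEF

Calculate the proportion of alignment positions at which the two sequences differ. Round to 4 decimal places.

The sequences differ at position 10 (M/T).
There are 1 differences over 19 sites, so p = 1/19 = 0.0526.

0.0526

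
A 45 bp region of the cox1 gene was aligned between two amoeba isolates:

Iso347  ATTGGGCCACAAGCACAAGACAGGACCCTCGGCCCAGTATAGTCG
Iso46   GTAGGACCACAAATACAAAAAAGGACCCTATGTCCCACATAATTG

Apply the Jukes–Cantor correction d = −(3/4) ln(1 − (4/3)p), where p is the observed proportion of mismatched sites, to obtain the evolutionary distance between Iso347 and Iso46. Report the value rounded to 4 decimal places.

Differing sites — 1:A/G; 3:T/A; 6:G/A; 13:G/A; 14:C/T; 19:G/A; 21:C/A; 30:C/A; 31:G/T; 33:C/T; 36:A/C; 37:G/A; 38:T/C; 42:G/A; 44:C/T.
p = 15/45 = 0.333333.
d = −0.75 · ln(1 − (4/3)·0.333333) = −0.75 · ln(0.555556) = −0.75 · (-0.587786) = 0.4408.

0.4408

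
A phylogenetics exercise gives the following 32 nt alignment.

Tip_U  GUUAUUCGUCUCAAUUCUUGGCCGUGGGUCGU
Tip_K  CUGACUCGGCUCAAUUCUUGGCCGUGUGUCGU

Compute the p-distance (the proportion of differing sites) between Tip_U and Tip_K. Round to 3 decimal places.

0.156

The sequences differ at positions 1 (G/C), 3 (U/G), 5 (U/C), 9 (U/G), 27 (G/U).
There are 5 differences over 32 sites, so p = 5/32 = 0.156.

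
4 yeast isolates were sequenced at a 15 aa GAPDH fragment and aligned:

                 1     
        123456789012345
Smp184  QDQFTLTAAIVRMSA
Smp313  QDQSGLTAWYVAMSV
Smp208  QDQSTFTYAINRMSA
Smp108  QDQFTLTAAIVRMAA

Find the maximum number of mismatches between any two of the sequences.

Pairwise Hamming distances:
  Smp184 vs Smp313: 6
  Smp184 vs Smp208: 4
  Smp184 vs Smp108: 1
  Smp313 vs Smp208: 8
  Smp313 vs Smp108: 7
  Smp208 vs Smp108: 5
The largest is 8, between Smp313 and Smp208.

8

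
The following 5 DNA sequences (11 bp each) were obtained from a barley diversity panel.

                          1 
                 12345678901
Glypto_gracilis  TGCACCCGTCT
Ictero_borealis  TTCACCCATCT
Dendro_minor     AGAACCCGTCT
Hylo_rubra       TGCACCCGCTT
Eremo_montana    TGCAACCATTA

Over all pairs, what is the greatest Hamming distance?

6

Pairwise Hamming distances:
  Glypto_gracilis vs Ictero_borealis: 2
  Glypto_gracilis vs Dendro_minor: 2
  Glypto_gracilis vs Hylo_rubra: 2
  Glypto_gracilis vs Eremo_montana: 4
  Ictero_borealis vs Dendro_minor: 4
  Ictero_borealis vs Hylo_rubra: 4
  Ictero_borealis vs Eremo_montana: 4
  Dendro_minor vs Hylo_rubra: 4
  Dendro_minor vs Eremo_montana: 6
  Hylo_rubra vs Eremo_montana: 4
The largest is 6, between Dendro_minor and Eremo_montana.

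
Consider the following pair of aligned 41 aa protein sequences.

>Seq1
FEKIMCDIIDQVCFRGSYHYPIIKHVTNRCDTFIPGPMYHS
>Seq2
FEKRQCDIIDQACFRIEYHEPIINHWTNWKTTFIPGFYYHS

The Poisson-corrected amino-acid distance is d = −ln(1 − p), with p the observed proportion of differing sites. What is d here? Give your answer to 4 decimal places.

0.3814

The sequences differ at positions 4 (I/R), 5 (M/Q), 12 (V/A), 16 (G/I), 17 (S/E), 20 (Y/E), 24 (K/N), 26 (V/W), 29 (R/W), 30 (C/K), 31 (D/T), 37 (P/F), 38 (M/Y).
p = 13/41 = 0.317073.
d = −ln(1 − 0.317073) = −ln(0.682927) = 0.3814.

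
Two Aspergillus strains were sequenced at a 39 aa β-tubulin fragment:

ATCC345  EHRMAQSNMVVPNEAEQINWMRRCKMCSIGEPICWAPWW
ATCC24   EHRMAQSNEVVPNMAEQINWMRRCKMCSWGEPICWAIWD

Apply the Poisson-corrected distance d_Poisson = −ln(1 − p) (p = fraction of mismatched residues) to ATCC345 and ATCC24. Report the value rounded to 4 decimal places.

Differing sites — 9:M/E; 14:E/M; 29:I/W; 37:P/I; 39:W/D.
p = 5/39 = 0.128205.
d = −ln(1 − 0.128205) = −ln(0.871795) = 0.1372.

0.1372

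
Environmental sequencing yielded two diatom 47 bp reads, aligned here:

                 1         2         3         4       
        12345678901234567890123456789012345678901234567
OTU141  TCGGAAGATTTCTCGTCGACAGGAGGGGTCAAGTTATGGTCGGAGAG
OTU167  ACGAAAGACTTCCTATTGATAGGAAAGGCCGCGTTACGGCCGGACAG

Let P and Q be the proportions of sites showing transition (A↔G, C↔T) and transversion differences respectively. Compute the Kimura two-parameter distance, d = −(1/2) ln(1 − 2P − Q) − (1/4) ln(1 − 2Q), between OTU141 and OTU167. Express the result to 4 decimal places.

Differing sites — 1:T/A (Tv); 4:G/A (Ti); 9:T/C (Ti); 13:T/C (Ti); 14:C/T (Ti); 15:G/A (Ti); 17:C/T (Ti); 20:C/T (Ti); 25:G/A (Ti); 26:G/A (Ti); 29:T/C (Ti); 31:A/G (Ti); 32:A/C (Tv); 37:T/C (Ti); 40:T/C (Ti); 45:G/C (Tv).
Of the 16 differences, 13 transitions and 3 transversions over 47 sites: P = 13/47 = 0.276596, Q = 3/47 = 0.063830.
d = −0.5·ln(0.382978) − 0.25·ln(0.872340) = −0.5·(-0.959778) − 0.25·(-0.136576) = 0.5140.

0.5140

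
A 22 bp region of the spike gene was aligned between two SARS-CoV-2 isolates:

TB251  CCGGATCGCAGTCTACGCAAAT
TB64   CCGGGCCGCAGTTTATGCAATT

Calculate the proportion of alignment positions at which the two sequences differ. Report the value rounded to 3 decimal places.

0.227

Differing sites — 5:A/G; 6:T/C; 13:C/T; 16:C/T; 21:A/T.
There are 5 differences over 22 sites, so p = 5/22 = 0.227.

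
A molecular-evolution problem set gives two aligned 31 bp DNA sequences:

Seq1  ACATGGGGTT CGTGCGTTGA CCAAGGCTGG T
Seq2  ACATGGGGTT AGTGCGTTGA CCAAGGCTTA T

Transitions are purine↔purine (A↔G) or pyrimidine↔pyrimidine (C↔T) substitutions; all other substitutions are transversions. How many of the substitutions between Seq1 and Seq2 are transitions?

Mismatches occur at site 11 (C/A, transversion), site 29 (G/T, transversion), site 30 (G/A, transition).
Of the 3 differences, 1 transition and 2 transversions, so the answer is 1.

1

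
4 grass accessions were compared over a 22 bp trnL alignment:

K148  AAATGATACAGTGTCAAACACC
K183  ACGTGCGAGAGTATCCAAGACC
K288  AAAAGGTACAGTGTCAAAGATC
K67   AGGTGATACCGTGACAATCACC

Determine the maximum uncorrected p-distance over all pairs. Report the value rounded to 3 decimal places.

Pairwise Hamming distances:
  K148 vs K183: 8
  K148 vs K288: 4
  K148 vs K67: 5
  K183 vs K288: 9
  K183 vs K67: 10
  K288 vs K67: 9
The largest is 10 mismatches, between K183 and K67; p = 10/22 = 0.455.

0.455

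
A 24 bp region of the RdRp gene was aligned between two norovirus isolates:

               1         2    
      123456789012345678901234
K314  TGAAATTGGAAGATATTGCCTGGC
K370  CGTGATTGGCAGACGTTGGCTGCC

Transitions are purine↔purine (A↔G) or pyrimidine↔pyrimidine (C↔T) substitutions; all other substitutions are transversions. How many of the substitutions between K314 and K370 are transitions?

4

Mismatches occur at site 1 (T↔C, transition), site 3 (A↔T, transversion), site 4 (A↔G, transition), site 10 (A↔C, transversion), site 14 (T↔C, transition), site 15 (A↔G, transition), site 19 (C↔G, transversion), site 23 (G↔C, transversion).
Of the 8 differences, 4 transitions and 4 transversions, so the answer is 4.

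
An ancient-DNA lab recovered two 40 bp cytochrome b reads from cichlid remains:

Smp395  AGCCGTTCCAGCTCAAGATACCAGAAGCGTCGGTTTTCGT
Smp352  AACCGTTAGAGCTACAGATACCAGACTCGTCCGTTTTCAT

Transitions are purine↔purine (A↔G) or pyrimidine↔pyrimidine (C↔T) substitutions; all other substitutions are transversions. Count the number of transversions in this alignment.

Mismatches occur at site 2 (G→A, transition), site 8 (C→A, transversion), site 9 (C→G, transversion), site 14 (C→A, transversion), site 15 (A→C, transversion), site 26 (A→C, transversion), site 27 (G→T, transversion), site 32 (G→C, transversion), site 39 (G→A, transition).
Of the 9 differences, 2 transitions and 7 transversions, so the answer is 7.

7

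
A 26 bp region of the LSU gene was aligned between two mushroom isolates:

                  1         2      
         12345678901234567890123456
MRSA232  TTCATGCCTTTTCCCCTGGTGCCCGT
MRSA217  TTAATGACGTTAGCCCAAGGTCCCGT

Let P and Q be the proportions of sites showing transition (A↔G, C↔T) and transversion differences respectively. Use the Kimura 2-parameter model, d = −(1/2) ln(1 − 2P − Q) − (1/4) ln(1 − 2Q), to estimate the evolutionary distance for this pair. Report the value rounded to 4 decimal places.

The sequences differ at positions 3 (C/A, transversion), 7 (C/A, transversion), 9 (T/G, transversion), 12 (T/A, transversion), 13 (C/G, transversion), 17 (T/A, transversion), 18 (G/A, transition), 20 (T/G, transversion), 21 (G/T, transversion).
Of the 9 differences, 1 transition and 8 transversions over 26 sites: P = 1/26 = 0.038462, Q = 8/26 = 0.307692.
d = −0.5·ln(0.615384) − 0.25·ln(0.384616) = −0.5·(-0.485509) − 0.25·(-0.955510) = 0.4816.

0.4816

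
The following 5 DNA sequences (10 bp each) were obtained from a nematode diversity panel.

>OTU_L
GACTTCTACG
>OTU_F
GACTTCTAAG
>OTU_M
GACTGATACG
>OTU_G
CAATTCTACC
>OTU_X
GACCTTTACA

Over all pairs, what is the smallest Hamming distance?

Pairwise Hamming distances:
  OTU_L vs OTU_F: 1
  OTU_L vs OTU_M: 2
  OTU_L vs OTU_G: 3
  OTU_L vs OTU_X: 3
  OTU_F vs OTU_M: 3
  OTU_F vs OTU_G: 4
  OTU_F vs OTU_X: 4
  OTU_M vs OTU_G: 5
  OTU_M vs OTU_X: 4
  OTU_G vs OTU_X: 5
The smallest is 1, between OTU_L and OTU_F.

1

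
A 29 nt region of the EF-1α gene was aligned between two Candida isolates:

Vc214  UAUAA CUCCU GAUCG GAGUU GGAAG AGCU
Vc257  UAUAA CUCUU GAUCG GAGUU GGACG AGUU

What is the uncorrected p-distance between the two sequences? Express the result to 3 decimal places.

0.103

Mismatches occur at site 9 (C/U), site 24 (A/C), site 28 (C/U).
There are 3 differences over 29 sites, so p = 3/29 = 0.103.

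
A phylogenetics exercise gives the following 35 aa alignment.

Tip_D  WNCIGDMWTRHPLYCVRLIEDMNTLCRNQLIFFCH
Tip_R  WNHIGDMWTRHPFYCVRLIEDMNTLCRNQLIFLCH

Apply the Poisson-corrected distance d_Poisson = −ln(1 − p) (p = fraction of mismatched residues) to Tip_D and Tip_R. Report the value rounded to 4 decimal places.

Mismatches occur at site 3 (C/H), site 13 (L/F), site 33 (F/L).
p = 3/35 = 0.085714.
d = −ln(1 − 0.085714) = −ln(0.914286) = 0.0896.

0.0896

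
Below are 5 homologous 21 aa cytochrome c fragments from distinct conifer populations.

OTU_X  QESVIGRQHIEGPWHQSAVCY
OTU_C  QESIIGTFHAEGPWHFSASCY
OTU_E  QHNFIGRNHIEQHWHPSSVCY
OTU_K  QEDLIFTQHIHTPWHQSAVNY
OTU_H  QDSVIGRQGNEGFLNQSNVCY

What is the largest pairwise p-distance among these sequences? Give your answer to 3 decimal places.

0.667

Pairwise Hamming distances:
  OTU_X vs OTU_C: 6
  OTU_X vs OTU_E: 8
  OTU_X vs OTU_K: 7
  OTU_X vs OTU_H: 7
  OTU_C vs OTU_E: 11
  OTU_C vs OTU_K: 10
  OTU_C vs OTU_H: 12
  OTU_E vs OTU_K: 12
  OTU_E vs OTU_H: 12
  OTU_K vs OTU_H: 14
The largest is 14 mismatches, between OTU_K and OTU_H; p = 14/21 = 0.667.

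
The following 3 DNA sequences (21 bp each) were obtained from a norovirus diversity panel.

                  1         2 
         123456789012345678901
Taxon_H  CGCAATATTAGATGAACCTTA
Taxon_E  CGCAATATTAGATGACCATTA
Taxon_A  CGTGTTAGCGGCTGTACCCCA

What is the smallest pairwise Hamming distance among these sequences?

2

Pairwise Hamming distances:
  Taxon_H vs Taxon_E: 2
  Taxon_H vs Taxon_A: 10
  Taxon_E vs Taxon_A: 12
The smallest is 2, between Taxon_H and Taxon_E.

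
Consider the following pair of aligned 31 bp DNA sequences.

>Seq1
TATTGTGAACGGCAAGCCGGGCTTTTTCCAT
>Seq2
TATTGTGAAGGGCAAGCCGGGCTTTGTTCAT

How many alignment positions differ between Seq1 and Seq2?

Mismatches occur at site 10 (C/G), site 26 (T/G), site 28 (C/T).
That gives 3 mismatches out of 31 aligned sites, so the Hamming distance is 3.

3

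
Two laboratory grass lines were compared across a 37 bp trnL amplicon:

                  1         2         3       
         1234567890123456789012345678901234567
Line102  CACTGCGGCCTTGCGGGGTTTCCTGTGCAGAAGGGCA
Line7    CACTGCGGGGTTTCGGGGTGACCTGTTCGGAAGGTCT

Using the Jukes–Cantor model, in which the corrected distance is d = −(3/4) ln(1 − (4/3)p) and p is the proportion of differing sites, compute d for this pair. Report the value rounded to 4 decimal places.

0.2940

The sequences differ at positions 9 (C/G), 10 (C/G), 13 (G/T), 20 (T/G), 21 (T/A), 27 (G/T), 29 (A/G), 35 (G/T), 37 (A/T).
p = 9/37 = 0.243243.
d = −0.75 · ln(1 − (4/3)·0.243243) = −0.75 · ln(0.675676) = −0.75 · (-0.392042) = 0.2940.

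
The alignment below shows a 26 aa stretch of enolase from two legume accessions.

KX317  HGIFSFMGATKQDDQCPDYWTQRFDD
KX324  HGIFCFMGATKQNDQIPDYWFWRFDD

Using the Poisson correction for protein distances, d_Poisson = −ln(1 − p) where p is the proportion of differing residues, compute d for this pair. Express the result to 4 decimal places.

Differing sites — 5:S/C; 13:D/N; 16:C/I; 21:T/F; 22:Q/W.
p = 5/26 = 0.192308.
d = −ln(1 − 0.192308) = −ln(0.807692) = 0.2136.

0.2136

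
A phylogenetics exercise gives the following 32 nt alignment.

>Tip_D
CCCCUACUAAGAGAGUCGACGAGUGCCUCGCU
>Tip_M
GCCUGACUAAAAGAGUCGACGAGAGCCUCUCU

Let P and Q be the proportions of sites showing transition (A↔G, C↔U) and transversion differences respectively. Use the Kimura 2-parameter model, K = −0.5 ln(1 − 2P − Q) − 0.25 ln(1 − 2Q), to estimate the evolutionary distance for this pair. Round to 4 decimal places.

The sequences differ at positions 1 (C/G, transversion), 4 (C/U, transition), 5 (U/G, transversion), 11 (G/A, transition), 24 (U/A, transversion), 30 (G/U, transversion).
Of the 6 differences, 2 transitions and 4 transversions over 32 sites: P = 2/32 = 0.062500, Q = 4/32 = 0.125000.
d = −0.5·ln(0.750000) − 0.25·ln(0.750000) = −0.5·(-0.287682) − 0.25·(-0.287682) = 0.2158.

0.2158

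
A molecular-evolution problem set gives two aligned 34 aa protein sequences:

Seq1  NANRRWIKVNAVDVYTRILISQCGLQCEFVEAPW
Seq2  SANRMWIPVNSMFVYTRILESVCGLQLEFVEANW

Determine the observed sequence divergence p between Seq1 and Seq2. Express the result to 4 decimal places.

0.2941

Differing sites — 1:N/S; 5:R/M; 8:K/P; 11:A/S; 12:V/M; 13:D/F; 20:I/E; 22:Q/V; 27:C/L; 33:P/N.
There are 10 differences over 34 sites, so p = 10/34 = 0.2941.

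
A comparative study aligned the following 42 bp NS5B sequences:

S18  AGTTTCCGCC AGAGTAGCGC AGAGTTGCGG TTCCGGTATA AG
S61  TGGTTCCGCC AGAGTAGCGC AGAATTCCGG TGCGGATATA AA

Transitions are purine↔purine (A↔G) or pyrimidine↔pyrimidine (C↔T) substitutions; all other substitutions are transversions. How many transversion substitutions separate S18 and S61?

The sequences differ at positions 1 (A/T, transversion), 3 (T/G, transversion), 24 (G/A, transition), 27 (G/C, transversion), 32 (T/G, transversion), 34 (C/G, transversion), 36 (G/A, transition), 42 (G/A, transition).
Of the 8 differences, 3 transitions and 5 transversions, so the answer is 5.

5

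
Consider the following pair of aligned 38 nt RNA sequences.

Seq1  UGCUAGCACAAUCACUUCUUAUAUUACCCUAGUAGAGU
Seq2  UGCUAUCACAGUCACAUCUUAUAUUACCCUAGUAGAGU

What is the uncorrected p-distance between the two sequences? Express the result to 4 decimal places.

The sequences differ at positions 6 (G/U), 11 (A/G), 16 (U/A).
There are 3 differences over 38 sites, so p = 3/38 = 0.0789.

0.0789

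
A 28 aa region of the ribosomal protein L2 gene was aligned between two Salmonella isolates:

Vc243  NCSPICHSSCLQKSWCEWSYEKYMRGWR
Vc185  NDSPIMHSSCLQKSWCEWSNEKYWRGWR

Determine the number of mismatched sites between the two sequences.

Mismatches occur at site 2 (C/D), site 6 (C/M), site 20 (Y/N), site 24 (M/W).
That gives 4 mismatches out of 28 aligned sites, so the Hamming distance is 4.

4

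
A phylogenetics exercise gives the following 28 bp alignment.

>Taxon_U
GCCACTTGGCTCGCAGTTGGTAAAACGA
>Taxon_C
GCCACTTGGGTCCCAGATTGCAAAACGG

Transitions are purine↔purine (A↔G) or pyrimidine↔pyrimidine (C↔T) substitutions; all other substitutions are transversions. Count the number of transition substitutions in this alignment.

2

The sequences differ at positions 10 (C/G, transversion), 13 (G/C, transversion), 17 (T/A, transversion), 19 (G/T, transversion), 21 (T/C, transition), 28 (A/G, transition).
Of the 6 differences, 2 transitions and 4 transversions, so the answer is 2.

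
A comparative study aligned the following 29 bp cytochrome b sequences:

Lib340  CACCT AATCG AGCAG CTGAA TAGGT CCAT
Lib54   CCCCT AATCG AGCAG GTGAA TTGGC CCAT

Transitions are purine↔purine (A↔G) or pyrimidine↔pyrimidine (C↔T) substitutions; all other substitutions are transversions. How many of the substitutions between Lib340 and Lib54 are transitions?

1

Differing sites — 2:A/C (Tv); 16:C/G (Tv); 22:A/T (Tv); 25:T/C (Ti).
Of the 4 differences, 1 transition and 3 transversions, so the answer is 1.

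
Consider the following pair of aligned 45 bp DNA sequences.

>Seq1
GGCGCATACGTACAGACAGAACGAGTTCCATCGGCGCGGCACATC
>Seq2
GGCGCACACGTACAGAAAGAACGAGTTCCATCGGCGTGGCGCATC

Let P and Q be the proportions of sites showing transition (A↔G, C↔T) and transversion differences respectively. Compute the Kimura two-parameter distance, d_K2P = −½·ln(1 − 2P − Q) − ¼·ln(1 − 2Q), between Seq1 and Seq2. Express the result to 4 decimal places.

The sequences differ at positions 7 (T/C, transition), 17 (C/A, transversion), 37 (C/T, transition), 41 (A/G, transition).
Of the 4 differences, 3 transitions and 1 transversion over 45 sites: P = 3/45 = 0.066667, Q = 1/45 = 0.022222.
d = −0.5·ln(0.844444) − 0.25·ln(0.955556) = −0.5·(-0.169077) − 0.25·(-0.045462) = 0.0959.

0.0959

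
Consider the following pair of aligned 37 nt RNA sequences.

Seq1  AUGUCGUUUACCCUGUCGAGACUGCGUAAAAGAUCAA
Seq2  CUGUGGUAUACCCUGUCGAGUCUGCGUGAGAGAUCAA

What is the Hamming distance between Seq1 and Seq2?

Differing sites — 1:A/C; 5:C/G; 8:U/A; 21:A/U; 28:A/G; 30:A/G.
That gives 6 mismatches out of 37 aligned sites, so the Hamming distance is 6.

6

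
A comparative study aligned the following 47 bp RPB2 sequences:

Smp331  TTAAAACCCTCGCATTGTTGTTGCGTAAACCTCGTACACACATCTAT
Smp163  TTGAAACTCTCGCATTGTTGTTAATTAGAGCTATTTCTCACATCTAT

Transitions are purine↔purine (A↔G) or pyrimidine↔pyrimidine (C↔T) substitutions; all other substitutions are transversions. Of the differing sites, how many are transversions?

7

Mismatches occur at site 3 (A↔G, transition), site 8 (C↔T, transition), site 23 (G↔A, transition), site 24 (C↔A, transversion), site 25 (G↔T, transversion), site 28 (A↔G, transition), site 30 (C↔G, transversion), site 33 (C↔A, transversion), site 34 (G↔T, transversion), site 36 (A↔T, transversion), site 38 (A↔T, transversion).
Of the 11 differences, 4 transitions and 7 transversions, so the answer is 7.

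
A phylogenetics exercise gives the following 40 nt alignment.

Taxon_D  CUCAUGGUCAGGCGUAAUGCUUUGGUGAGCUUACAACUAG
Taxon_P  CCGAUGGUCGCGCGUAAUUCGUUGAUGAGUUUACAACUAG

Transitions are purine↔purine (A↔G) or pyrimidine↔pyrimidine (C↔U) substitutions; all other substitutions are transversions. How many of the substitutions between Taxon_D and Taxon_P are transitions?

The sequences differ at positions 2 (U/C, transition), 3 (C/G, transversion), 10 (A/G, transition), 11 (G/C, transversion), 19 (G/U, transversion), 21 (U/G, transversion), 25 (G/A, transition), 30 (C/U, transition).
Of the 8 differences, 4 transitions and 4 transversions, so the answer is 4.

4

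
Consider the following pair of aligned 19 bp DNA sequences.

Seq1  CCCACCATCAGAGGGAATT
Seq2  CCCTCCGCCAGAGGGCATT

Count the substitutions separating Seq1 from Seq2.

Differing sites — 4:A/T; 7:A/G; 8:T/C; 16:A/C.
That gives 4 mismatches out of 19 aligned sites, so the Hamming distance is 4.

4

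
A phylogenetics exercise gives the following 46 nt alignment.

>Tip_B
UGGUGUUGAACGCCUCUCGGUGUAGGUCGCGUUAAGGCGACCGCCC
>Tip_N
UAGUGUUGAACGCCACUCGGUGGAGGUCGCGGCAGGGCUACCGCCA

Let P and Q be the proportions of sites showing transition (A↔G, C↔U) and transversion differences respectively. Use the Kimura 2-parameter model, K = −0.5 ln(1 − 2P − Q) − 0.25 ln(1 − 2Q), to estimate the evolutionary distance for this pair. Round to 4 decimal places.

0.1979

Differing sites — 2:G/A (Ti); 15:U/A (Tv); 23:U/G (Tv); 32:U/G (Tv); 33:U/C (Ti); 35:A/G (Ti); 39:G/U (Tv); 46:C/A (Tv).
Of the 8 differences, 3 transitions and 5 transversions over 46 sites: P = 3/46 = 0.065217, Q = 5/46 = 0.108696.
d = −0.5·ln(0.760870) − 0.25·ln(0.782608) = −0.5·(-0.273293) − 0.25·(-0.245123) = 0.1979.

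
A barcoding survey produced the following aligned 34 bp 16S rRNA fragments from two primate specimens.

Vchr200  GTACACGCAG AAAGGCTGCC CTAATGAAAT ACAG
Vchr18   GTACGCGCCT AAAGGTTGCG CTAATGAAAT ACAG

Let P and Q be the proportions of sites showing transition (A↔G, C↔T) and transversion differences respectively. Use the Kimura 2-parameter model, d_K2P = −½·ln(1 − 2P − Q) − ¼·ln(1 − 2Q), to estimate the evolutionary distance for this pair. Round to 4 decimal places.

Mismatches occur at site 5 (A↔G, transition), site 9 (A↔C, transversion), site 10 (G↔T, transversion), site 16 (C↔T, transition), site 20 (C↔G, transversion).
Of the 5 differences, 2 transitions and 3 transversions over 34 sites: P = 2/34 = 0.058824, Q = 3/34 = 0.088235.
d = −0.5·ln(0.794117) − 0.25·ln(0.823530) = −0.5·(-0.230524) − 0.25·(-0.194155) = 0.1638.

0.1638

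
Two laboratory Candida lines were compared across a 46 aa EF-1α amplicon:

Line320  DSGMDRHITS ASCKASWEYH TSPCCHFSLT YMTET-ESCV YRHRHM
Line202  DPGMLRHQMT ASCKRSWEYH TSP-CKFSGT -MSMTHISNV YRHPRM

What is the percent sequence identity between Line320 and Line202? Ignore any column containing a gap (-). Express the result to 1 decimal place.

67.4%

Excluding the 3 gap columns leaves 43 comparable sites.
Mismatches occur at site 2 (S↔P), site 5 (D↔L), site 8 (I↔Q), site 9 (T↔M), site 10 (S↔T), site 15 (A↔R), site 26 (H↔K), site 29 (L↔G), site 33 (T↔S), site 34 (E↔M), site 37 (E↔I), site 39 (C↔N), site 44 (R↔P), site 45 (H↔R).
29 of the 43 comparable sites match, so the percent identity is 29/43 × 100 = 67.4%.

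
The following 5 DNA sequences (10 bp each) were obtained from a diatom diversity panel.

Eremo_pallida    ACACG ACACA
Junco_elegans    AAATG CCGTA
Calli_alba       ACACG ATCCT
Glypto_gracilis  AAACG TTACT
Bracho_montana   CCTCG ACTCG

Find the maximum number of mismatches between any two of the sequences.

8

Pairwise Hamming distances:
  Eremo_pallida vs Junco_elegans: 5
  Eremo_pallida vs Calli_alba: 3
  Eremo_pallida vs Glypto_gracilis: 4
  Eremo_pallida vs Bracho_montana: 4
  Junco_elegans vs Calli_alba: 7
  Junco_elegans vs Glypto_gracilis: 6
  Junco_elegans vs Bracho_montana: 8
  Calli_alba vs Glypto_gracilis: 3
  Calli_alba vs Bracho_montana: 5
  Glypto_gracilis vs Bracho_montana: 7
The largest is 8, between Junco_elegans and Bracho_montana.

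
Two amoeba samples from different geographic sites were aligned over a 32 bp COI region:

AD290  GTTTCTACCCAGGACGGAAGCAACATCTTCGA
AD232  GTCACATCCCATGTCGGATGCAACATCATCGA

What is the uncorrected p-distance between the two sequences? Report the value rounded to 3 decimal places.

Mismatches occur at site 3 (T/C), site 4 (T/A), site 6 (T/A), site 7 (A/T), site 12 (G/T), site 14 (A/T), site 19 (A/T), site 28 (T/A).
There are 8 differences over 32 sites, so p = 8/32 = 0.250.

0.250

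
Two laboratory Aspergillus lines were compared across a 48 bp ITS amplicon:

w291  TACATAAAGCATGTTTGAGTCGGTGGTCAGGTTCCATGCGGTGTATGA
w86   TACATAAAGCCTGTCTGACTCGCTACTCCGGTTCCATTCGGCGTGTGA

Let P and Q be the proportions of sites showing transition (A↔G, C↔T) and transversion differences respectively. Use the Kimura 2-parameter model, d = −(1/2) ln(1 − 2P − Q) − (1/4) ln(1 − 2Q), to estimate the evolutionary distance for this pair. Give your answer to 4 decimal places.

The sequences differ at positions 11 (A/C, transversion), 15 (T/C, transition), 19 (G/C, transversion), 23 (G/C, transversion), 25 (G/A, transition), 26 (G/C, transversion), 29 (A/C, transversion), 38 (G/T, transversion), 42 (T/C, transition), 45 (A/G, transition).
Of the 10 differences, 4 transitions and 6 transversions over 48 sites: P = 4/48 = 0.083333, Q = 6/48 = 0.125000.
d = −0.5·ln(0.708334) − 0.25·ln(0.750000) = −0.5·(-0.344840) − 0.25·(-0.287682) = 0.2443.

0.2443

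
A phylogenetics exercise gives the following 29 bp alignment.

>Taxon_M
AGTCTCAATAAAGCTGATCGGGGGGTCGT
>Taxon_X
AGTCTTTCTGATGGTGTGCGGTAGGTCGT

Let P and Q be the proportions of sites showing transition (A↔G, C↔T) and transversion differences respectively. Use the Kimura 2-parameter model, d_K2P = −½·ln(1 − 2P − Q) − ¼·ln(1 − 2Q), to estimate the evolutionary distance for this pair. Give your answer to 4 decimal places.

The sequences differ at positions 6 (C/T, transition), 7 (A/T, transversion), 8 (A/C, transversion), 10 (A/G, transition), 12 (A/T, transversion), 14 (C/G, transversion), 17 (A/T, transversion), 18 (T/G, transversion), 22 (G/T, transversion), 23 (G/A, transition).
Of the 10 differences, 3 transitions and 7 transversions over 29 sites: P = 3/29 = 0.103448, Q = 7/29 = 0.241379.
d = −0.5·ln(0.551725) − 0.25·ln(0.517242) = −0.5·(-0.594706) − 0.25·(-0.659244) = 0.4622.

0.4622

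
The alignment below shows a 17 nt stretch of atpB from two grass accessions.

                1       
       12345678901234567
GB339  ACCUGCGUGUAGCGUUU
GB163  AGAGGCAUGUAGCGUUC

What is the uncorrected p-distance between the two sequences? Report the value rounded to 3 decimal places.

The sequences differ at positions 2 (C/G), 3 (C/A), 4 (U/G), 7 (G/A), 17 (U/C).
There are 5 differences over 17 sites, so p = 5/17 = 0.294.

0.294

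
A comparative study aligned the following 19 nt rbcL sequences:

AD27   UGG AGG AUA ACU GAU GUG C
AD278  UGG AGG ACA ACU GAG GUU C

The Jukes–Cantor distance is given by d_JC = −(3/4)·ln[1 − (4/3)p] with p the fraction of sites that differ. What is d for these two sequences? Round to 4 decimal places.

Mismatches occur at site 8 (U↔C), site 15 (U↔G), site 18 (G↔U).
p = 3/19 = 0.157895.
d = −0.75 · ln(1 − (4/3)·0.157895) = −0.75 · ln(0.789473) = −0.75 · (-0.236390) = 0.1773.

0.1773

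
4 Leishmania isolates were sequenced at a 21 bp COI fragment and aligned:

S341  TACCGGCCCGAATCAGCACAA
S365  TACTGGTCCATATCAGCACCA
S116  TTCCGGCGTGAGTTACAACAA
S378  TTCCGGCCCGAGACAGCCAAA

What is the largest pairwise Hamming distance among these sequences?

12

Pairwise Hamming distances:
  S341 vs S365: 5
  S341 vs S116: 7
  S341 vs S378: 5
  S365 vs S116: 12
  S365 vs S378: 10
  S116 vs S378: 8
The largest is 12, between S365 and S116.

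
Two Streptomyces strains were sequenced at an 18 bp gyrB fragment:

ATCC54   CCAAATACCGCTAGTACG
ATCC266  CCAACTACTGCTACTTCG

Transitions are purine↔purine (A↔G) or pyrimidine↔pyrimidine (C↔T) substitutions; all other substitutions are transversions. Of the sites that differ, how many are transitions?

1

Mismatches occur at site 5 (A→C, transversion), site 9 (C→T, transition), site 14 (G→C, transversion), site 16 (A→T, transversion).
Of the 4 differences, 1 transition and 3 transversions, so the answer is 1.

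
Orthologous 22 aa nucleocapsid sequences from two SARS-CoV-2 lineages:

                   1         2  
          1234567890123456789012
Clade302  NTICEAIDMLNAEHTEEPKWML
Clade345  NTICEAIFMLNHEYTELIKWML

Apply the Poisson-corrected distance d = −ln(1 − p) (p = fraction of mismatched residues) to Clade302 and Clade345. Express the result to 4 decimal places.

0.2578

Differing sites — 8:D/F; 12:A/H; 14:H/Y; 17:E/L; 18:P/I.
p = 5/22 = 0.227273.
d = −ln(1 − 0.227273) = −ln(0.772727) = 0.2578.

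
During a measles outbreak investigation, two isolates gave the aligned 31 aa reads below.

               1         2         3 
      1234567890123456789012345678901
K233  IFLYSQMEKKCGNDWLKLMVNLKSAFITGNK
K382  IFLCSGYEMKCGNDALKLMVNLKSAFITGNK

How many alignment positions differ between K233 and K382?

5

Mismatches occur at site 4 (Y→C), site 6 (Q→G), site 7 (M→Y), site 9 (K→M), site 15 (W→A).
That gives 5 mismatches out of 31 aligned sites, so the Hamming distance is 5.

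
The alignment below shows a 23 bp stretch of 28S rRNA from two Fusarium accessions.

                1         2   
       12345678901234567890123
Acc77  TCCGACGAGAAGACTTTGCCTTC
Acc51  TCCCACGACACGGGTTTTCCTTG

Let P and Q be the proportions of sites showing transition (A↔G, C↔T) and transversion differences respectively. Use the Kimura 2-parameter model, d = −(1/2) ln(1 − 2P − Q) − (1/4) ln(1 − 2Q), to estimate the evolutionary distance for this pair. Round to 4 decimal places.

Mismatches occur at site 4 (G/C, transversion), site 9 (G/C, transversion), site 11 (A/C, transversion), site 13 (A/G, transition), site 14 (C/G, transversion), site 18 (G/T, transversion), site 23 (C/G, transversion).
Of the 7 differences, 1 transition and 6 transversions over 23 sites: P = 1/23 = 0.043478, Q = 6/23 = 0.260870.
d = −0.5·ln(0.652174) − 0.25·ln(0.478260) = −0.5·(-0.427444) − 0.25·(-0.737601) = 0.3981.

0.3981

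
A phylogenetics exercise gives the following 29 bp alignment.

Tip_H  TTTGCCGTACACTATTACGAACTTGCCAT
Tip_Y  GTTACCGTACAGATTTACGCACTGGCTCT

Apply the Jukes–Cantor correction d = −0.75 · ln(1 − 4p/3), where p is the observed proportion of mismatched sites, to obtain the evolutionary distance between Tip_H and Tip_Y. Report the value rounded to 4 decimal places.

Differing sites — 1:T/G; 4:G/A; 12:C/G; 13:T/A; 14:A/T; 20:A/C; 24:T/G; 27:C/T; 28:A/C.
p = 9/29 = 0.310345.
d = −0.75 · ln(1 − (4/3)·0.310345) = −0.75 · ln(0.586207) = −0.75 · (-0.534082) = 0.4006.

0.4006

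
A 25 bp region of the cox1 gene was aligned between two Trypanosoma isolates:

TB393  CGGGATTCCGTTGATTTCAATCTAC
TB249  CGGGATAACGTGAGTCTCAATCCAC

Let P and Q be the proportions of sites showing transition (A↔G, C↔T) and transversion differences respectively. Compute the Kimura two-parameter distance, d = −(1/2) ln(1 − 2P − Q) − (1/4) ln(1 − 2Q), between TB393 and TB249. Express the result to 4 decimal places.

0.3585

Differing sites — 7:T/A (Tv); 8:C/A (Tv); 12:T/G (Tv); 13:G/A (Ti); 14:A/G (Ti); 16:T/C (Ti); 23:T/C (Ti).
Of the 7 differences, 4 transitions and 3 transversions over 25 sites: P = 4/25 = 0.160000, Q = 3/25 = 0.120000.
d = −0.5·ln(0.560000) − 0.25·ln(0.760000) = −0.5·(-0.579818) − 0.25·(-0.274437) = 0.3585.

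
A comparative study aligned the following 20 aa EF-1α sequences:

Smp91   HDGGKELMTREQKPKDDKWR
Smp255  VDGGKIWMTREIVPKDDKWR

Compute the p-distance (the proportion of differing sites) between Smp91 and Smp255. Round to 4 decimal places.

Mismatches occur at site 1 (H→V), site 6 (E→I), site 7 (L→W), site 12 (Q→I), site 13 (K→V).
There are 5 differences over 20 sites, so p = 5/20 = 0.2500.

0.2500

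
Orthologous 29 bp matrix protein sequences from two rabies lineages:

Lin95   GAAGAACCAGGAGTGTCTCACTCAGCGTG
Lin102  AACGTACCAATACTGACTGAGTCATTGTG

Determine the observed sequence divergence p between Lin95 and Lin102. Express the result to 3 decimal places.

0.379

Differing sites — 1:G/A; 3:A/C; 5:A/T; 10:G/A; 11:G/T; 13:G/C; 16:T/A; 19:C/G; 21:C/G; 25:G/T; 26:C/T.
There are 11 differences over 29 sites, so p = 11/29 = 0.379.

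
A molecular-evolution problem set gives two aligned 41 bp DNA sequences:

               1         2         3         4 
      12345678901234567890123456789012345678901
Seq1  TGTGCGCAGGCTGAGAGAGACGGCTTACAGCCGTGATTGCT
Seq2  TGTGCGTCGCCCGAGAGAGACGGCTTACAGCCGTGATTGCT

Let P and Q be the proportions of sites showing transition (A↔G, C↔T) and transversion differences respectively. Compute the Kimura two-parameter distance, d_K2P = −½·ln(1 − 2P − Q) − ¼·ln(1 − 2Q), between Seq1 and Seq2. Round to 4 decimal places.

The sequences differ at positions 7 (C/T, transition), 8 (A/C, transversion), 10 (G/C, transversion), 12 (T/C, transition).
Of the 4 differences, 2 transitions and 2 transversions over 41 sites: P = 2/41 = 0.048780, Q = 2/41 = 0.048780.
d = −0.5·ln(0.853660) − 0.25·ln(0.902440) = −0.5·(-0.158222) − 0.25·(-0.102653) = 0.1048.

0.1048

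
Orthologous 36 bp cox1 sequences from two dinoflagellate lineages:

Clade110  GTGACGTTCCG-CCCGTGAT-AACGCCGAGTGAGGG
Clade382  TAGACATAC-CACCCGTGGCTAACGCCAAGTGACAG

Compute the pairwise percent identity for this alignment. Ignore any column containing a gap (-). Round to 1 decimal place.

Excluding the 3 gap columns leaves 33 comparable sites.
The sequences differ at positions 1 (G/T), 2 (T/A), 6 (G/A), 8 (T/A), 11 (G/C), 19 (A/G), 20 (T/C), 28 (G/A), 34 (G/C), 35 (G/A).
23 of the 33 comparable sites match, so the percent identity is 23/33 × 100 = 69.7%.

69.7%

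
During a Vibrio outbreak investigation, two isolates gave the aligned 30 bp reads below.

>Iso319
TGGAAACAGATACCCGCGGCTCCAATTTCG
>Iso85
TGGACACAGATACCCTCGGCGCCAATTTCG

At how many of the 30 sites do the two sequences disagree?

The sequences differ at positions 5 (A/C), 16 (G/T), 21 (T/G).
That gives 3 mismatches out of 30 aligned sites, so the Hamming distance is 3.

3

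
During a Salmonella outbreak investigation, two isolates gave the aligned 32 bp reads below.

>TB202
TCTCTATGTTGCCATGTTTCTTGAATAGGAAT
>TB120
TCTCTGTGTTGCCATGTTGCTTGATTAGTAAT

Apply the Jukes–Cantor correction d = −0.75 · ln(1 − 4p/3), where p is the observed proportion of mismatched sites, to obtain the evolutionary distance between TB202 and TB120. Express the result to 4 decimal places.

Differing sites — 6:A/G; 19:T/G; 25:A/T; 29:G/T.
p = 4/32 = 0.125000.
d = −0.75 · ln(1 − (4/3)·0.125000) = −0.75 · ln(0.833333) = −0.75 · (-0.182322) = 0.1367.

0.1367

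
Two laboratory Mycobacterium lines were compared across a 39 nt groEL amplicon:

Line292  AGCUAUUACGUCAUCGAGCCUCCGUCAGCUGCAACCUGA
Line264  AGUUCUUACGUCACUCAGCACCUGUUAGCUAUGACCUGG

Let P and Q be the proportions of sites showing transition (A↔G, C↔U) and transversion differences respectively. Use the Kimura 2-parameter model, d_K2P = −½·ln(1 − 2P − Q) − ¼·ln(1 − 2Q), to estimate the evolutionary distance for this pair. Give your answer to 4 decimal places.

0.4872

Differing sites — 3:C/U (Ti); 5:A/C (Tv); 14:U/C (Ti); 15:C/U (Ti); 16:G/C (Tv); 20:C/A (Tv); 21:U/C (Ti); 23:C/U (Ti); 26:C/U (Ti); 31:G/A (Ti); 32:C/U (Ti); 33:A/G (Ti); 39:A/G (Ti).
Of the 13 differences, 10 transitions and 3 transversions over 39 sites: P = 10/39 = 0.256410, Q = 3/39 = 0.076923.
d = −0.5·ln(0.410257) − 0.25·ln(0.846154) = −0.5·(-0.890971) − 0.25·(-0.167054) = 0.4872.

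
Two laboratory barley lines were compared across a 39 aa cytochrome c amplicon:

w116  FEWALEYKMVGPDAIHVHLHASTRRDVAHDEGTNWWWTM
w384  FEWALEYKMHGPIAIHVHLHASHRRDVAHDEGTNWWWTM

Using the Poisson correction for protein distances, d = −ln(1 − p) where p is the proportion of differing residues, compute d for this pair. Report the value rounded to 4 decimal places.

Mismatches occur at site 10 (V→H), site 13 (D→I), site 23 (T→H).
p = 3/39 = 0.076923.
d = −ln(1 − 0.076923) = −ln(0.923077) = 0.0800.

0.0800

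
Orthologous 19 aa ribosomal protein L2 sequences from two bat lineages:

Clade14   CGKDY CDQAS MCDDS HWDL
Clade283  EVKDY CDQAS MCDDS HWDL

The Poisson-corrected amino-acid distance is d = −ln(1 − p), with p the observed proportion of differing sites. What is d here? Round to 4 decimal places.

0.1112

Mismatches occur at site 1 (C/E), site 2 (G/V).
p = 2/19 = 0.105263.
d = −ln(1 − 0.105263) = −ln(0.894737) = 0.1112.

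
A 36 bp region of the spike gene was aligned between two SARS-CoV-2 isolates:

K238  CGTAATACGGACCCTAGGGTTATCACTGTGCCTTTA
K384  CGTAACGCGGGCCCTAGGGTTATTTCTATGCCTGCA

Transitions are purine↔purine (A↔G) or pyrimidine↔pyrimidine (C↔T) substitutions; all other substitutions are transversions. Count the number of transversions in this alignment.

The sequences differ at positions 6 (T/C, transition), 7 (A/G, transition), 11 (A/G, transition), 24 (C/T, transition), 25 (A/T, transversion), 28 (G/A, transition), 34 (T/G, transversion), 35 (T/C, transition).
Of the 8 differences, 6 transitions and 2 transversions, so the answer is 2.

2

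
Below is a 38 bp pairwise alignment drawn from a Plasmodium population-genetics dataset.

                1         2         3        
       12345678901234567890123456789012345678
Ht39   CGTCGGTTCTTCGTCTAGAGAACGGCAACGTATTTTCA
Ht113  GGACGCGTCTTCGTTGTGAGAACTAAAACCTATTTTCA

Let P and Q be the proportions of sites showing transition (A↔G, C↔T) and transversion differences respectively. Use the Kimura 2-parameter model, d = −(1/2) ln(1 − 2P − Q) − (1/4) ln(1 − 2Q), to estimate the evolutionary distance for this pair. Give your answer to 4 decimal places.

Mismatches occur at site 1 (C↔G, transversion), site 3 (T↔A, transversion), site 6 (G↔C, transversion), site 7 (T↔G, transversion), site 15 (C↔T, transition), site 16 (T↔G, transversion), site 17 (A↔T, transversion), site 24 (G↔T, transversion), site 25 (G↔A, transition), site 26 (C↔A, transversion), site 30 (G↔C, transversion).
Of the 11 differences, 2 transitions and 9 transversions over 38 sites: P = 2/38 = 0.052632, Q = 9/38 = 0.236842.
d = −0.5·ln(0.657894) − 0.25·ln(0.526316) = −0.5·(-0.418711) − 0.25·(-0.641853) = 0.3698.

0.3698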